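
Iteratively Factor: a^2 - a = (a)*(a - 1)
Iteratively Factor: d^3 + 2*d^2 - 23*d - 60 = (d - 5)*(d^2 + 7*d + 12) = (d - 5)*(d + 3)*(d + 4)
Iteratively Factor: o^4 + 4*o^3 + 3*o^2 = (o + 3)*(o^3 + o^2) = (o + 1)*(o + 3)*(o^2) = o*(o + 1)*(o + 3)*(o)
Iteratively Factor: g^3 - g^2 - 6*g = (g)*(g^2 - g - 6) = g*(g - 3)*(g + 2)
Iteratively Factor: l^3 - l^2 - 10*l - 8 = (l - 4)*(l^2 + 3*l + 2) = (l - 4)*(l + 1)*(l + 2)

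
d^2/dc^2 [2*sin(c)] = -2*sin(c)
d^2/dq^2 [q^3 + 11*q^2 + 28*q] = 6*q + 22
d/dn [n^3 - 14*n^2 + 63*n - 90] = 3*n^2 - 28*n + 63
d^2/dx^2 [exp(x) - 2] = exp(x)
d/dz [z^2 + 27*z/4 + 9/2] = 2*z + 27/4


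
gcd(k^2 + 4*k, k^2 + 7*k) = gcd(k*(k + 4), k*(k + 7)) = k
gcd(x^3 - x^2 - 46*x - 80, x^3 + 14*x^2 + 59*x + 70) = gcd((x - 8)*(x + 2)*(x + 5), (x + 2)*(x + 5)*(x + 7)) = x^2 + 7*x + 10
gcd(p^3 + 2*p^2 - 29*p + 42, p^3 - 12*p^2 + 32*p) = 1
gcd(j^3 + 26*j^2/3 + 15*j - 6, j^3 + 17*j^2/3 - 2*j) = j^2 + 17*j/3 - 2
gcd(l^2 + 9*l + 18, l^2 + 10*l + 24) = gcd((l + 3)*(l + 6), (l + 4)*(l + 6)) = l + 6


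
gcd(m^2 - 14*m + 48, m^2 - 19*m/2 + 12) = m - 8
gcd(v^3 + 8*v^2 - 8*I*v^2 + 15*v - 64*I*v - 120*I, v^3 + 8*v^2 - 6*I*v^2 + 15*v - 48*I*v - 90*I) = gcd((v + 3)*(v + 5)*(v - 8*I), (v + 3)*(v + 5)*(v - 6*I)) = v^2 + 8*v + 15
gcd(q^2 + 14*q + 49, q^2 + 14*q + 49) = q^2 + 14*q + 49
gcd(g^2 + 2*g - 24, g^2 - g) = 1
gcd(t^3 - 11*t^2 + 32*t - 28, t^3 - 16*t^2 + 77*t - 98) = t^2 - 9*t + 14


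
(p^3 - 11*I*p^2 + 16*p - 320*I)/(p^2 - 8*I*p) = p - 3*I + 40/p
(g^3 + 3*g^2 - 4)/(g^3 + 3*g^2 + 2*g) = (g^2 + g - 2)/(g*(g + 1))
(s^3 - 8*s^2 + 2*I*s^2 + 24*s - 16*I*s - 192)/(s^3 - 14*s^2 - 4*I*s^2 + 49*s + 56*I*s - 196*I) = (s^2 + s*(-8 + 6*I) - 48*I)/(s^2 - 14*s + 49)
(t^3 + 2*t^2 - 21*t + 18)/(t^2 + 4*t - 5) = (t^2 + 3*t - 18)/(t + 5)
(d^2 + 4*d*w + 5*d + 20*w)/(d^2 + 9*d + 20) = (d + 4*w)/(d + 4)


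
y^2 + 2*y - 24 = (y - 4)*(y + 6)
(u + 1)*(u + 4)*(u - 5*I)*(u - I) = u^4 + 5*u^3 - 6*I*u^3 - u^2 - 30*I*u^2 - 25*u - 24*I*u - 20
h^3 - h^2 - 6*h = h*(h - 3)*(h + 2)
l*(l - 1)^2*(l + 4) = l^4 + 2*l^3 - 7*l^2 + 4*l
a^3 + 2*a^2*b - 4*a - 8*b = (a - 2)*(a + 2)*(a + 2*b)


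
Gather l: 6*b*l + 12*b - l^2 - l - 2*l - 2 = 12*b - l^2 + l*(6*b - 3) - 2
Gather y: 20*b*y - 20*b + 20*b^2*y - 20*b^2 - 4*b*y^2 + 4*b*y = -20*b^2 - 4*b*y^2 - 20*b + y*(20*b^2 + 24*b)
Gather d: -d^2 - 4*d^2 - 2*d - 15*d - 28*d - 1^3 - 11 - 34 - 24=-5*d^2 - 45*d - 70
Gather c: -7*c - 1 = -7*c - 1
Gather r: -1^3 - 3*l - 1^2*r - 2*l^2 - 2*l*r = -2*l^2 - 3*l + r*(-2*l - 1) - 1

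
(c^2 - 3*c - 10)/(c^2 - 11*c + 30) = (c + 2)/(c - 6)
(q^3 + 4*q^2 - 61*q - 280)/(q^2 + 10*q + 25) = (q^2 - q - 56)/(q + 5)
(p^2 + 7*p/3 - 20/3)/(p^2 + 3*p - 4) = (p - 5/3)/(p - 1)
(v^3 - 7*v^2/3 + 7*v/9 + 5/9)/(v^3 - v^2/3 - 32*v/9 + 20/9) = (3*v^2 - 2*v - 1)/(3*v^2 + 4*v - 4)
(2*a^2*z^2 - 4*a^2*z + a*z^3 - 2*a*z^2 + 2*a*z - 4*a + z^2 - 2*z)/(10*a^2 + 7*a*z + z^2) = (a*z^2 - 2*a*z + z - 2)/(5*a + z)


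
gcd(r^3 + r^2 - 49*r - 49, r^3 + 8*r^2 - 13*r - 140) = r + 7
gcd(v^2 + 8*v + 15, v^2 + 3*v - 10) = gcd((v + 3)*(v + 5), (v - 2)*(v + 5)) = v + 5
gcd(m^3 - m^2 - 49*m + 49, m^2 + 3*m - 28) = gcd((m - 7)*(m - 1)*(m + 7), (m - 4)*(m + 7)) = m + 7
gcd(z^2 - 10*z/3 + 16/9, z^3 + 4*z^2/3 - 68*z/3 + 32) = z - 8/3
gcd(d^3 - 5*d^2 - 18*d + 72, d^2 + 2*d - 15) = d - 3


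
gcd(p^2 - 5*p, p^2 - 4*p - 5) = p - 5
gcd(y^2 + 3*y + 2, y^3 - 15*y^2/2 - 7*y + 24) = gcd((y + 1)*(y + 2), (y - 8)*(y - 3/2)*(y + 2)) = y + 2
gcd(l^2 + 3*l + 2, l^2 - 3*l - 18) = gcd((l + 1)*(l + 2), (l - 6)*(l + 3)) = 1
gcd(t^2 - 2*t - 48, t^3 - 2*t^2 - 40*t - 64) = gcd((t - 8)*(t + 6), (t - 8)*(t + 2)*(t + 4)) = t - 8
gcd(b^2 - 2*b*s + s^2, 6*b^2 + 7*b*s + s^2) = 1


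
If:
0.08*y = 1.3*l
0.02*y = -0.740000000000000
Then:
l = -2.28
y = -37.00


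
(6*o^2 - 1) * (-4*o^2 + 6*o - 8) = -24*o^4 + 36*o^3 - 44*o^2 - 6*o + 8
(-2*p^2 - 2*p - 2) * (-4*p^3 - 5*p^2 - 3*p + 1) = 8*p^5 + 18*p^4 + 24*p^3 + 14*p^2 + 4*p - 2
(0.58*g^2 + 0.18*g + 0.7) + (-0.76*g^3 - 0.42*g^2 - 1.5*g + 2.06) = -0.76*g^3 + 0.16*g^2 - 1.32*g + 2.76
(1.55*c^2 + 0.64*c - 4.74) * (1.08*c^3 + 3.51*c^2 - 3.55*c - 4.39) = 1.674*c^5 + 6.1317*c^4 - 8.3753*c^3 - 25.7139*c^2 + 14.0174*c + 20.8086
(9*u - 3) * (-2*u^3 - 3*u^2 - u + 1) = -18*u^4 - 21*u^3 + 12*u - 3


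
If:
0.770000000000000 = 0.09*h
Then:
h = 8.56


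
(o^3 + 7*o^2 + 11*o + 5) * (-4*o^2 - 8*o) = -4*o^5 - 36*o^4 - 100*o^3 - 108*o^2 - 40*o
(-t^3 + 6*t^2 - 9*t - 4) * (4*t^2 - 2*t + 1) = -4*t^5 + 26*t^4 - 49*t^3 + 8*t^2 - t - 4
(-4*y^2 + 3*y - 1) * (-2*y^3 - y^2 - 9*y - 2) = 8*y^5 - 2*y^4 + 35*y^3 - 18*y^2 + 3*y + 2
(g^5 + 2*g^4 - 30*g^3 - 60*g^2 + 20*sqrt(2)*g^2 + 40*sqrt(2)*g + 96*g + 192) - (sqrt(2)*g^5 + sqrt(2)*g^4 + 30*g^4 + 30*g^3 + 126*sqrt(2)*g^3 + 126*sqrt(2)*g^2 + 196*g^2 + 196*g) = -sqrt(2)*g^5 + g^5 - 28*g^4 - sqrt(2)*g^4 - 126*sqrt(2)*g^3 - 60*g^3 - 256*g^2 - 106*sqrt(2)*g^2 - 100*g + 40*sqrt(2)*g + 192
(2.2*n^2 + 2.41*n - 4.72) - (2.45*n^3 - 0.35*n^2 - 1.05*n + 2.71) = -2.45*n^3 + 2.55*n^2 + 3.46*n - 7.43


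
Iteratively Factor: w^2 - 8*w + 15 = (w - 5)*(w - 3)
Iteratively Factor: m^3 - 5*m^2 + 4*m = (m - 4)*(m^2 - m) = m*(m - 4)*(m - 1)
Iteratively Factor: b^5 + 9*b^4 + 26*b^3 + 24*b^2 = (b)*(b^4 + 9*b^3 + 26*b^2 + 24*b) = b*(b + 2)*(b^3 + 7*b^2 + 12*b) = b^2*(b + 2)*(b^2 + 7*b + 12) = b^2*(b + 2)*(b + 3)*(b + 4)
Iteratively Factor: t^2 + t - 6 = (t + 3)*(t - 2)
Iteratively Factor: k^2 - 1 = (k - 1)*(k + 1)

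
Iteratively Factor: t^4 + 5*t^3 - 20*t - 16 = (t + 4)*(t^3 + t^2 - 4*t - 4) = (t + 2)*(t + 4)*(t^2 - t - 2) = (t - 2)*(t + 2)*(t + 4)*(t + 1)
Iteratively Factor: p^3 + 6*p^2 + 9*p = (p + 3)*(p^2 + 3*p) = (p + 3)^2*(p)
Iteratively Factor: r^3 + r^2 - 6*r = (r)*(r^2 + r - 6) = r*(r - 2)*(r + 3)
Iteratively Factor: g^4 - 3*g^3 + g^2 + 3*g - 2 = (g - 1)*(g^3 - 2*g^2 - g + 2) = (g - 2)*(g - 1)*(g^2 - 1) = (g - 2)*(g - 1)*(g + 1)*(g - 1)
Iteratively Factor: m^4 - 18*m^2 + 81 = (m + 3)*(m^3 - 3*m^2 - 9*m + 27) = (m + 3)^2*(m^2 - 6*m + 9) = (m - 3)*(m + 3)^2*(m - 3)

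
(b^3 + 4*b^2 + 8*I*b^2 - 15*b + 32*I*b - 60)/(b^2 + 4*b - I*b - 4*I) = (b^2 + 8*I*b - 15)/(b - I)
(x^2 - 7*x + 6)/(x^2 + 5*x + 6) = (x^2 - 7*x + 6)/(x^2 + 5*x + 6)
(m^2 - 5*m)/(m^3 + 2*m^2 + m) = (m - 5)/(m^2 + 2*m + 1)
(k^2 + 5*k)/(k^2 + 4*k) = (k + 5)/(k + 4)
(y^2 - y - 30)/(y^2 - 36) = (y + 5)/(y + 6)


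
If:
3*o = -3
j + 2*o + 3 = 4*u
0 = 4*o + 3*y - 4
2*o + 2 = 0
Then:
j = 4*u - 1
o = -1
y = 8/3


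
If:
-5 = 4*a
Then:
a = -5/4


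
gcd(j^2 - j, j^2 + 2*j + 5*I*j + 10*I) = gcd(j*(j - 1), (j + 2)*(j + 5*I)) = 1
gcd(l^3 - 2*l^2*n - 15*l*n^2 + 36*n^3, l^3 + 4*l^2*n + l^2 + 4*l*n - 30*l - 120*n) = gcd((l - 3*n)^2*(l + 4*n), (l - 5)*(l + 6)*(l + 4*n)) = l + 4*n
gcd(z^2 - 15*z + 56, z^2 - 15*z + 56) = z^2 - 15*z + 56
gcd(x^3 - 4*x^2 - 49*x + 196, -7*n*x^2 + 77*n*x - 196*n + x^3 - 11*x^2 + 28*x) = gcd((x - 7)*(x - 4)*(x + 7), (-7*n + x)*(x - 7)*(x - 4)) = x^2 - 11*x + 28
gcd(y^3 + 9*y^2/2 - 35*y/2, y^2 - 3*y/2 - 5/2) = y - 5/2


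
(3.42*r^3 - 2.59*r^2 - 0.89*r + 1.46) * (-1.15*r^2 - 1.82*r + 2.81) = -3.933*r^5 - 3.2459*r^4 + 15.3475*r^3 - 7.3371*r^2 - 5.1581*r + 4.1026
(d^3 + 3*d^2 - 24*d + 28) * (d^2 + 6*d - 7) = d^5 + 9*d^4 - 13*d^3 - 137*d^2 + 336*d - 196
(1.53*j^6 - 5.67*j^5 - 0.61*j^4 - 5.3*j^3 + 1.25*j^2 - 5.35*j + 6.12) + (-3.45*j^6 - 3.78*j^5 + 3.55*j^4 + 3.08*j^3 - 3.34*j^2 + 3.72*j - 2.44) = -1.92*j^6 - 9.45*j^5 + 2.94*j^4 - 2.22*j^3 - 2.09*j^2 - 1.63*j + 3.68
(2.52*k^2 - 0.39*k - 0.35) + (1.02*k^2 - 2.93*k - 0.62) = 3.54*k^2 - 3.32*k - 0.97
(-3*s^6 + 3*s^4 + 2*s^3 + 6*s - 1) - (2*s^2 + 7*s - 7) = -3*s^6 + 3*s^4 + 2*s^3 - 2*s^2 - s + 6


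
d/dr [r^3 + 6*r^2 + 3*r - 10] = 3*r^2 + 12*r + 3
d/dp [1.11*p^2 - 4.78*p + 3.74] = 2.22*p - 4.78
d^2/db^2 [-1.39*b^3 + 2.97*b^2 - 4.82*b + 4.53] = 5.94 - 8.34*b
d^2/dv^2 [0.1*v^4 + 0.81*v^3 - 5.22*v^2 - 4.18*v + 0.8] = 1.2*v^2 + 4.86*v - 10.44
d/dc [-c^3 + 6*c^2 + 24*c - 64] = -3*c^2 + 12*c + 24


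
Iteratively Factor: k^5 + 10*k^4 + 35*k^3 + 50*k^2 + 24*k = (k + 3)*(k^4 + 7*k^3 + 14*k^2 + 8*k) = k*(k + 3)*(k^3 + 7*k^2 + 14*k + 8) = k*(k + 2)*(k + 3)*(k^2 + 5*k + 4) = k*(k + 2)*(k + 3)*(k + 4)*(k + 1)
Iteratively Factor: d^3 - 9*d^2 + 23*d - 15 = (d - 5)*(d^2 - 4*d + 3) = (d - 5)*(d - 1)*(d - 3)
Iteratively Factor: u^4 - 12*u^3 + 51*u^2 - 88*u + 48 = (u - 4)*(u^3 - 8*u^2 + 19*u - 12) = (u - 4)*(u - 1)*(u^2 - 7*u + 12) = (u - 4)^2*(u - 1)*(u - 3)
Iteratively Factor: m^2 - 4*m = (m - 4)*(m)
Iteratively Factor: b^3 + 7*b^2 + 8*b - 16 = (b + 4)*(b^2 + 3*b - 4) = (b + 4)^2*(b - 1)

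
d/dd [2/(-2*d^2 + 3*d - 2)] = 2*(4*d - 3)/(2*d^2 - 3*d + 2)^2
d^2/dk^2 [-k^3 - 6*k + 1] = -6*k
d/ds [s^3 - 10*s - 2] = 3*s^2 - 10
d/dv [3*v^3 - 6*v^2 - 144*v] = 9*v^2 - 12*v - 144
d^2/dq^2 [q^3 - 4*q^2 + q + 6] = 6*q - 8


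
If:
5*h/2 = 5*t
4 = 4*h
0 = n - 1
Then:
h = 1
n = 1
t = 1/2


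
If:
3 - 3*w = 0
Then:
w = 1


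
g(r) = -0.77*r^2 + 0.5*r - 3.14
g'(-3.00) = 5.12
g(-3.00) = -11.57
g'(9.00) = -13.36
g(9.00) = -61.01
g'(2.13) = -2.78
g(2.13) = -5.57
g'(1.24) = -1.41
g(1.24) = -3.70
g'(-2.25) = 3.96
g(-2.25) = -8.16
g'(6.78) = -9.94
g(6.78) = -35.15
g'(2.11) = -2.75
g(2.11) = -5.51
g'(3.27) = -4.54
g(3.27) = -9.74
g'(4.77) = -6.85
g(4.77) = -18.27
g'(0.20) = 0.19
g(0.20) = -3.07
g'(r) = 0.5 - 1.54*r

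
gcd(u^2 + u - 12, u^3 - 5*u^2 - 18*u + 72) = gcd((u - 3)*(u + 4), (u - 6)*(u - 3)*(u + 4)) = u^2 + u - 12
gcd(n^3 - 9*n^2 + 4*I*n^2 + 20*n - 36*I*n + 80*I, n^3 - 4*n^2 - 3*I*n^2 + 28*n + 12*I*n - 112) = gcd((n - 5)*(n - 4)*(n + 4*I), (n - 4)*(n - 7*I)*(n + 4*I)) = n^2 + n*(-4 + 4*I) - 16*I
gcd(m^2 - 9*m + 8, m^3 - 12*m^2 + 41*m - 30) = m - 1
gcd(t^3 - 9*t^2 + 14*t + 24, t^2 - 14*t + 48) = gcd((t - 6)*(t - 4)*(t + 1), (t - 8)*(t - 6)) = t - 6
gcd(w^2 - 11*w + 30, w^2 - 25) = w - 5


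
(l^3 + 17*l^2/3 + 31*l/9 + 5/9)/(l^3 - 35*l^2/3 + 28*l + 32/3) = (3*l^2 + 16*l + 5)/(3*(l^2 - 12*l + 32))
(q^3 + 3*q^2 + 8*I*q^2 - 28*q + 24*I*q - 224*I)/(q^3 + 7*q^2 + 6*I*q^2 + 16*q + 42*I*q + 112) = (q - 4)/(q - 2*I)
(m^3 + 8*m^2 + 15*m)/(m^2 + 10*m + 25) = m*(m + 3)/(m + 5)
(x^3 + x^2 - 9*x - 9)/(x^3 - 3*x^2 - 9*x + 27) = (x + 1)/(x - 3)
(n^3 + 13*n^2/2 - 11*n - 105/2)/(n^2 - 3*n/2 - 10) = (n^2 + 4*n - 21)/(n - 4)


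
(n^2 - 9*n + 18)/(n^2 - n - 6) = (n - 6)/(n + 2)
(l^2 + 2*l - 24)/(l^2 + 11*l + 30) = (l - 4)/(l + 5)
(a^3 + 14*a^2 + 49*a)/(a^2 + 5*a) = (a^2 + 14*a + 49)/(a + 5)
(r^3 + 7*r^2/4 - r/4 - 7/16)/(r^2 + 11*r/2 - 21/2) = (16*r^3 + 28*r^2 - 4*r - 7)/(8*(2*r^2 + 11*r - 21))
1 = 1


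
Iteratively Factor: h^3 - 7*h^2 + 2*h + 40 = (h - 4)*(h^2 - 3*h - 10) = (h - 4)*(h + 2)*(h - 5)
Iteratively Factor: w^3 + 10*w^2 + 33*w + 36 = (w + 3)*(w^2 + 7*w + 12) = (w + 3)*(w + 4)*(w + 3)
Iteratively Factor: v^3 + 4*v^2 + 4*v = (v + 2)*(v^2 + 2*v) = (v + 2)^2*(v)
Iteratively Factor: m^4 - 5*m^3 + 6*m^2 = (m)*(m^3 - 5*m^2 + 6*m) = m^2*(m^2 - 5*m + 6) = m^2*(m - 3)*(m - 2)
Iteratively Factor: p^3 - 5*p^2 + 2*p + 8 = (p + 1)*(p^2 - 6*p + 8) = (p - 4)*(p + 1)*(p - 2)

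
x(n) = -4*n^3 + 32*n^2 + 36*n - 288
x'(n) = -12*n^2 + 64*n + 36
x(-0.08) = -290.67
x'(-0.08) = 30.80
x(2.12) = -105.97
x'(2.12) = 117.75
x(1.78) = -145.09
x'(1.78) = 111.90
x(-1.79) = -226.97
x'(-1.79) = -117.01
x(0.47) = -264.43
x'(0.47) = 63.43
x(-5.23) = 971.24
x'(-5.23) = -626.95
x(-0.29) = -295.65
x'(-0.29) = 16.43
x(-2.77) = -57.17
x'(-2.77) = -233.35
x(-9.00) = 4896.00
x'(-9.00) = -1512.00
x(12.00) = -2160.00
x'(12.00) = -924.00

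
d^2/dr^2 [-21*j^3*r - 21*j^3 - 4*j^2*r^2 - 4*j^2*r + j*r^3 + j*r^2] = 2*j*(-4*j + 3*r + 1)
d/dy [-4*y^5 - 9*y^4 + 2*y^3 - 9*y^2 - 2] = 2*y*(-10*y^3 - 18*y^2 + 3*y - 9)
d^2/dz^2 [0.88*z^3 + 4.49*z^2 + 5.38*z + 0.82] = 5.28*z + 8.98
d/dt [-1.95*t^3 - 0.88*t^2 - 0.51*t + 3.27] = -5.85*t^2 - 1.76*t - 0.51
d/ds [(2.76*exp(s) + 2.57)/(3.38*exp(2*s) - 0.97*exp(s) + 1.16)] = (-9.3288*exp(2*s) - 17.3732*exp(s) + 5.6945)*exp(s)/(11.4244*exp(4*s) - 6.5572*exp(3*s) + 8.7825*exp(2*s) - 2.2504*exp(s) + 1.3456)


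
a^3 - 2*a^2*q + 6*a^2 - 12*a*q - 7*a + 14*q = (a - 1)*(a + 7)*(a - 2*q)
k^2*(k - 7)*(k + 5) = k^4 - 2*k^3 - 35*k^2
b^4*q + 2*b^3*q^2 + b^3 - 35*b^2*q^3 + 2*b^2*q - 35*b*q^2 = b*(b - 5*q)*(b + 7*q)*(b*q + 1)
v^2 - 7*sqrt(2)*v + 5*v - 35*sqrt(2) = (v + 5)*(v - 7*sqrt(2))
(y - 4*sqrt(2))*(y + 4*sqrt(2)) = y^2 - 32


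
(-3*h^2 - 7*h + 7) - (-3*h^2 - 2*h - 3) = 10 - 5*h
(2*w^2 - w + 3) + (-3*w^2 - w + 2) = -w^2 - 2*w + 5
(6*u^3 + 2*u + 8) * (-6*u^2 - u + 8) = -36*u^5 - 6*u^4 + 36*u^3 - 50*u^2 + 8*u + 64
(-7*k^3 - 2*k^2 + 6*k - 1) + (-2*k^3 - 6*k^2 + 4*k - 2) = -9*k^3 - 8*k^2 + 10*k - 3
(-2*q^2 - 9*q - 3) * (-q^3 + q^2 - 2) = 2*q^5 + 7*q^4 - 6*q^3 + q^2 + 18*q + 6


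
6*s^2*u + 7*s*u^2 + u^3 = u*(s + u)*(6*s + u)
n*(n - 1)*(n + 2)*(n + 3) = n^4 + 4*n^3 + n^2 - 6*n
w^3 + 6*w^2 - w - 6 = (w - 1)*(w + 1)*(w + 6)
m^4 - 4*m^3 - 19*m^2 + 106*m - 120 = (m - 4)*(m - 3)*(m - 2)*(m + 5)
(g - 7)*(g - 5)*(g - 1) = g^3 - 13*g^2 + 47*g - 35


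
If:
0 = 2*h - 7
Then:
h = 7/2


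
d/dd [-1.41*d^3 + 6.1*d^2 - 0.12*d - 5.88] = -4.23*d^2 + 12.2*d - 0.12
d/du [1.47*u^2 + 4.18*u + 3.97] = 2.94*u + 4.18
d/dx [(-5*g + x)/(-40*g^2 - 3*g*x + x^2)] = (-40*g^2 - 3*g*x + x^2 - (3*g - 2*x)*(5*g - x))/(40*g^2 + 3*g*x - x^2)^2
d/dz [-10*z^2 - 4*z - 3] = -20*z - 4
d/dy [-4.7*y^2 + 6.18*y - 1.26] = 6.18 - 9.4*y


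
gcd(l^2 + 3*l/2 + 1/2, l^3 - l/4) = l + 1/2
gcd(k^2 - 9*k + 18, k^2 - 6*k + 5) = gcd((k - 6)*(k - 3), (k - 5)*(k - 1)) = 1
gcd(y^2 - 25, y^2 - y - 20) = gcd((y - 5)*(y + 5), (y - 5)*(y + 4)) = y - 5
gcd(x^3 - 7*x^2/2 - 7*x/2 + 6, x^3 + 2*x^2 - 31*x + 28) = x^2 - 5*x + 4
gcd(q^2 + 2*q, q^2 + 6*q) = q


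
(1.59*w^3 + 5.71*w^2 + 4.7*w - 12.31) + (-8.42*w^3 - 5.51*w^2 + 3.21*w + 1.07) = -6.83*w^3 + 0.2*w^2 + 7.91*w - 11.24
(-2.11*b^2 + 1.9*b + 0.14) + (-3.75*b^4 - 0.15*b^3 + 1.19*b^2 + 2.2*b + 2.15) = -3.75*b^4 - 0.15*b^3 - 0.92*b^2 + 4.1*b + 2.29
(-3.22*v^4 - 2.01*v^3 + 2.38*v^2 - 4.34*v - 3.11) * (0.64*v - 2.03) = -2.0608*v^5 + 5.2502*v^4 + 5.6035*v^3 - 7.609*v^2 + 6.8198*v + 6.3133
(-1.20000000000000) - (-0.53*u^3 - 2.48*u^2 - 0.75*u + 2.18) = 0.53*u^3 + 2.48*u^2 + 0.75*u - 3.38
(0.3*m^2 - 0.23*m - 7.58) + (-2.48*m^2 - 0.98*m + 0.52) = -2.18*m^2 - 1.21*m - 7.06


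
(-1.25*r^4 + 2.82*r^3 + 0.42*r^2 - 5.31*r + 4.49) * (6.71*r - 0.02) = -8.3875*r^5 + 18.9472*r^4 + 2.7618*r^3 - 35.6385*r^2 + 30.2341*r - 0.0898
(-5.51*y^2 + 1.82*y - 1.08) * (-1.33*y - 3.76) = 7.3283*y^3 + 18.297*y^2 - 5.4068*y + 4.0608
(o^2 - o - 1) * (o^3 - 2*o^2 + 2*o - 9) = o^5 - 3*o^4 + 3*o^3 - 9*o^2 + 7*o + 9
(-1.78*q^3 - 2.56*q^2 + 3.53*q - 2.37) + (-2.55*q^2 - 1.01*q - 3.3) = -1.78*q^3 - 5.11*q^2 + 2.52*q - 5.67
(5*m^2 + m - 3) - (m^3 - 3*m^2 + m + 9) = -m^3 + 8*m^2 - 12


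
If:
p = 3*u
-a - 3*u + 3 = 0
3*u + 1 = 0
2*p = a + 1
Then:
No Solution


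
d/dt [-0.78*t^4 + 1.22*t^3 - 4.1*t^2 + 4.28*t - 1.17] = -3.12*t^3 + 3.66*t^2 - 8.2*t + 4.28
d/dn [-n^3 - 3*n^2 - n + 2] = -3*n^2 - 6*n - 1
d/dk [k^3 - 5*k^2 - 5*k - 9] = 3*k^2 - 10*k - 5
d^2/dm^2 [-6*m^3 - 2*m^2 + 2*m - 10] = -36*m - 4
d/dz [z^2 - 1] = 2*z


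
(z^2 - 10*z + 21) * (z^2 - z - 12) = z^4 - 11*z^3 + 19*z^2 + 99*z - 252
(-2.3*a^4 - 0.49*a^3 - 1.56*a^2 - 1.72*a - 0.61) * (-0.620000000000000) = 1.426*a^4 + 0.3038*a^3 + 0.9672*a^2 + 1.0664*a + 0.3782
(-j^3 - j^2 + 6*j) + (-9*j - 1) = -j^3 - j^2 - 3*j - 1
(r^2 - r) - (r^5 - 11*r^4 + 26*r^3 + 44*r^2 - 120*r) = -r^5 + 11*r^4 - 26*r^3 - 43*r^2 + 119*r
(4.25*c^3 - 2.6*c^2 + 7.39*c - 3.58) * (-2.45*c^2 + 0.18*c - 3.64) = -10.4125*c^5 + 7.135*c^4 - 34.0435*c^3 + 19.5652*c^2 - 27.544*c + 13.0312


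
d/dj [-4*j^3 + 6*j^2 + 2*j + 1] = -12*j^2 + 12*j + 2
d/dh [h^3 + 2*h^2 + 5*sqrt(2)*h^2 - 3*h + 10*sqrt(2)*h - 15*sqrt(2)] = 3*h^2 + 4*h + 10*sqrt(2)*h - 3 + 10*sqrt(2)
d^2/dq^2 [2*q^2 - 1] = 4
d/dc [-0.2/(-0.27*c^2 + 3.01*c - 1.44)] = (0.602 - 0.108*c)/(0.27*c^2 - 3.01*c + 1.44)^2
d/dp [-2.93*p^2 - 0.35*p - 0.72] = -5.86*p - 0.35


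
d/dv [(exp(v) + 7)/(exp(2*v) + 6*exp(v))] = (-exp(2*v) - 14*exp(v) - 42)*exp(-v)/(exp(2*v) + 12*exp(v) + 36)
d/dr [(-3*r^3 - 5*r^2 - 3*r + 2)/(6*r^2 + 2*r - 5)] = (-18*r^4 - 12*r^3 + 53*r^2 + 26*r + 11)/(36*r^4 + 24*r^3 - 56*r^2 - 20*r + 25)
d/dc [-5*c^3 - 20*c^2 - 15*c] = -15*c^2 - 40*c - 15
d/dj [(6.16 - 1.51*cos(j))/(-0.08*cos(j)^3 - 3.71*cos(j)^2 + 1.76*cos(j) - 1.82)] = (0.2416*cos(j)^3 + 4.1237*cos(j)^2 - 45.7072*cos(j) + 8.0934)*sin(j)/(0.0064*cos(j)^6 + 0.5936*cos(j)^5 + 13.4825*cos(j)^4 - 12.768*cos(j)^3 + 16.602*cos(j)^2 - 6.4064*cos(j) + 3.3124)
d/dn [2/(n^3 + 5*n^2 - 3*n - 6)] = 2*(-3*n^2 - 10*n + 3)/(n^3 + 5*n^2 - 3*n - 6)^2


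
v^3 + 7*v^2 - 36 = (v - 2)*(v + 3)*(v + 6)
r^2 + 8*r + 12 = (r + 2)*(r + 6)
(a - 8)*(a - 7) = a^2 - 15*a + 56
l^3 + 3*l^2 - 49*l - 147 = (l - 7)*(l + 3)*(l + 7)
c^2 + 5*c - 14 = (c - 2)*(c + 7)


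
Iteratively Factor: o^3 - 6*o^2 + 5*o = (o - 5)*(o^2 - o) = o*(o - 5)*(o - 1)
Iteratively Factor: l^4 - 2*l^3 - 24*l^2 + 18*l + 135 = (l + 3)*(l^3 - 5*l^2 - 9*l + 45) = (l - 3)*(l + 3)*(l^2 - 2*l - 15) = (l - 5)*(l - 3)*(l + 3)*(l + 3)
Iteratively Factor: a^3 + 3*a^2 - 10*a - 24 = (a + 4)*(a^2 - a - 6) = (a - 3)*(a + 4)*(a + 2)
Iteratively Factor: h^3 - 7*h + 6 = (h - 2)*(h^2 + 2*h - 3) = (h - 2)*(h + 3)*(h - 1)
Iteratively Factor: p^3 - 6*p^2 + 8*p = (p - 2)*(p^2 - 4*p) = (p - 4)*(p - 2)*(p)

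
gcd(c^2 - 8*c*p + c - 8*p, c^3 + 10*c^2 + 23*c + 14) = c + 1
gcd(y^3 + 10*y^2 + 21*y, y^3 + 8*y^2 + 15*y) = y^2 + 3*y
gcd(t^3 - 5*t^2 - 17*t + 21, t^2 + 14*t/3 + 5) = t + 3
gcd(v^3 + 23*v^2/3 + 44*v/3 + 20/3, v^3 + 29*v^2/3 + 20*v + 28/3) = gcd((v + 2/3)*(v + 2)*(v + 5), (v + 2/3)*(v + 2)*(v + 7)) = v^2 + 8*v/3 + 4/3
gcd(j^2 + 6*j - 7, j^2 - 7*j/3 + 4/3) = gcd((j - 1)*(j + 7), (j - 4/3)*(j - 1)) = j - 1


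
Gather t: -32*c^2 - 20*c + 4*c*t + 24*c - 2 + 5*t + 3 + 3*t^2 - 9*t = -32*c^2 + 4*c + 3*t^2 + t*(4*c - 4) + 1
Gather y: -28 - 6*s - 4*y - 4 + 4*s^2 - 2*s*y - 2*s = 4*s^2 - 8*s + y*(-2*s - 4) - 32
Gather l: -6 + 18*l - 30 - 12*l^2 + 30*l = -12*l^2 + 48*l - 36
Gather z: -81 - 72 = -153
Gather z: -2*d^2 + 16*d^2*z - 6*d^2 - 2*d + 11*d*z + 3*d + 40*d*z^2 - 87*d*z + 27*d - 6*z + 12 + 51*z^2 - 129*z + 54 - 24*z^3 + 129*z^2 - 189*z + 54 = -8*d^2 + 28*d - 24*z^3 + z^2*(40*d + 180) + z*(16*d^2 - 76*d - 324) + 120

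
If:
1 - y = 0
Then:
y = 1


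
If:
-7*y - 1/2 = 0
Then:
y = -1/14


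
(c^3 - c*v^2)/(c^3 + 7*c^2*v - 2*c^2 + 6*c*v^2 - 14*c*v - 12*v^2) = c*(c - v)/(c^2 + 6*c*v - 2*c - 12*v)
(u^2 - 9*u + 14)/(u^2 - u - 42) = (u - 2)/(u + 6)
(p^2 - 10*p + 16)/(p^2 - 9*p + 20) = (p^2 - 10*p + 16)/(p^2 - 9*p + 20)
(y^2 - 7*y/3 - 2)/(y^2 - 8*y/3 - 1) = (3*y + 2)/(3*y + 1)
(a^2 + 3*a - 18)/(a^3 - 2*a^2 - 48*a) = (a - 3)/(a*(a - 8))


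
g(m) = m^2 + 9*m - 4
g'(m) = 2*m + 9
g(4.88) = 63.73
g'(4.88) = 18.76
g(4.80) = 62.24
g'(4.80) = 18.60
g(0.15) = -2.63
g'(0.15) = 9.30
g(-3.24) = -22.66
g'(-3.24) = 2.52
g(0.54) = 1.15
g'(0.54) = 10.08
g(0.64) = 2.17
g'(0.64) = 10.28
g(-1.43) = -14.83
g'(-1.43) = 6.14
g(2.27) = 21.58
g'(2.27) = 13.54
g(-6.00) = -22.00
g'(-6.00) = -3.00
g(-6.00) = -22.00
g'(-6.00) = -3.00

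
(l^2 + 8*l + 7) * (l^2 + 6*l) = l^4 + 14*l^3 + 55*l^2 + 42*l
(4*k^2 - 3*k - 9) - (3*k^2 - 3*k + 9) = k^2 - 18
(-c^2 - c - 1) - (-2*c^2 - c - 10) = c^2 + 9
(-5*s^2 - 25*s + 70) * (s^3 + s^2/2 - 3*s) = -5*s^5 - 55*s^4/2 + 145*s^3/2 + 110*s^2 - 210*s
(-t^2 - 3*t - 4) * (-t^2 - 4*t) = t^4 + 7*t^3 + 16*t^2 + 16*t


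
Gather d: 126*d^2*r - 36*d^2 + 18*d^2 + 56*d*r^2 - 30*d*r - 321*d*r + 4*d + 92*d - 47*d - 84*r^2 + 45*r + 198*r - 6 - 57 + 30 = d^2*(126*r - 18) + d*(56*r^2 - 351*r + 49) - 84*r^2 + 243*r - 33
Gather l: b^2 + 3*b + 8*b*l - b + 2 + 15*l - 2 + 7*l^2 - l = b^2 + 2*b + 7*l^2 + l*(8*b + 14)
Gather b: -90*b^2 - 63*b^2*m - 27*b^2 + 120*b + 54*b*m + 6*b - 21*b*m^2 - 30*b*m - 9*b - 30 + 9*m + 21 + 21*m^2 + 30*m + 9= b^2*(-63*m - 117) + b*(-21*m^2 + 24*m + 117) + 21*m^2 + 39*m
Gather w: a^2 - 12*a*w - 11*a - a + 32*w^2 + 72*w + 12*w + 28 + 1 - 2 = a^2 - 12*a + 32*w^2 + w*(84 - 12*a) + 27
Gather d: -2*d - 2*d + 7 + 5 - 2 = 10 - 4*d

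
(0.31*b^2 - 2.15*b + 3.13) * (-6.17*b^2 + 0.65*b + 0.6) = -1.9127*b^4 + 13.467*b^3 - 20.5236*b^2 + 0.7445*b + 1.878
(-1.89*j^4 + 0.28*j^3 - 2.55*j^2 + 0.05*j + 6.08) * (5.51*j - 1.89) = -10.4139*j^5 + 5.1149*j^4 - 14.5797*j^3 + 5.095*j^2 + 33.4063*j - 11.4912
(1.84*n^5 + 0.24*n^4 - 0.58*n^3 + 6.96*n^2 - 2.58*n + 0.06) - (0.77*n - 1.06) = 1.84*n^5 + 0.24*n^4 - 0.58*n^3 + 6.96*n^2 - 3.35*n + 1.12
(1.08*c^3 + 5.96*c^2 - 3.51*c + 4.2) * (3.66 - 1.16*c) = -1.2528*c^4 - 2.9608*c^3 + 25.8852*c^2 - 17.7186*c + 15.372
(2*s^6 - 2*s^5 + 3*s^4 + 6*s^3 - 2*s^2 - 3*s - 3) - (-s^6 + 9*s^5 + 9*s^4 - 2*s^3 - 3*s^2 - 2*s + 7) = 3*s^6 - 11*s^5 - 6*s^4 + 8*s^3 + s^2 - s - 10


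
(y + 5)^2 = y^2 + 10*y + 25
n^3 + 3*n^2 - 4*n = n*(n - 1)*(n + 4)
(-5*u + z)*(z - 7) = -5*u*z + 35*u + z^2 - 7*z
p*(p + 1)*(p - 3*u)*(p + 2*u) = p^4 - p^3*u + p^3 - 6*p^2*u^2 - p^2*u - 6*p*u^2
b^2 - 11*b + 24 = (b - 8)*(b - 3)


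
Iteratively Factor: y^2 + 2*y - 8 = (y + 4)*(y - 2)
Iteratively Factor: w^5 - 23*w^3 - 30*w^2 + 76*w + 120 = (w - 5)*(w^4 + 5*w^3 + 2*w^2 - 20*w - 24) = (w - 5)*(w + 2)*(w^3 + 3*w^2 - 4*w - 12) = (w - 5)*(w + 2)^2*(w^2 + w - 6) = (w - 5)*(w - 2)*(w + 2)^2*(w + 3)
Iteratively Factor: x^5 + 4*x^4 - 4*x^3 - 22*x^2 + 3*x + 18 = (x - 2)*(x^4 + 6*x^3 + 8*x^2 - 6*x - 9) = (x - 2)*(x + 3)*(x^3 + 3*x^2 - x - 3) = (x - 2)*(x + 3)^2*(x^2 - 1) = (x - 2)*(x + 1)*(x + 3)^2*(x - 1)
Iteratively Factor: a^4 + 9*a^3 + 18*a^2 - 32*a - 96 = (a - 2)*(a^3 + 11*a^2 + 40*a + 48) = (a - 2)*(a + 4)*(a^2 + 7*a + 12) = (a - 2)*(a + 4)^2*(a + 3)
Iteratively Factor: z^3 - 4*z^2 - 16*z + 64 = (z - 4)*(z^2 - 16) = (z - 4)^2*(z + 4)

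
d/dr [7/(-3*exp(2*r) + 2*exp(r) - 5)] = (42*exp(r) - 14)*exp(r)/(3*exp(2*r) - 2*exp(r) + 5)^2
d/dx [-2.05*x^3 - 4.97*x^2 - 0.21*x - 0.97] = -6.15*x^2 - 9.94*x - 0.21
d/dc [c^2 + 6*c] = 2*c + 6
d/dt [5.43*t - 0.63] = 5.43000000000000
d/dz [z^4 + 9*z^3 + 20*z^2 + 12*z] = 4*z^3 + 27*z^2 + 40*z + 12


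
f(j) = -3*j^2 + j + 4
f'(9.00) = -53.00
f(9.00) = -230.00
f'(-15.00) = 91.00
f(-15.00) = -686.00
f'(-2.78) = 17.68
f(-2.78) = -21.97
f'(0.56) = -2.36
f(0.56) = 3.62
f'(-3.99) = 24.94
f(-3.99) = -47.75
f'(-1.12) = 7.72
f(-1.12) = -0.88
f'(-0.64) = 4.84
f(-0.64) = 2.13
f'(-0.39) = 3.34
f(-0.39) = 3.15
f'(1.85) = -10.10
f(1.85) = -4.42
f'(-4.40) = 27.40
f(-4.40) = -58.48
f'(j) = 1 - 6*j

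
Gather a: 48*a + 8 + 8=48*a + 16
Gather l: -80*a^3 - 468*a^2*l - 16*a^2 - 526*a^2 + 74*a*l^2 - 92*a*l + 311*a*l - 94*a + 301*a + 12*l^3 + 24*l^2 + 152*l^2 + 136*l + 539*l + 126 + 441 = -80*a^3 - 542*a^2 + 207*a + 12*l^3 + l^2*(74*a + 176) + l*(-468*a^2 + 219*a + 675) + 567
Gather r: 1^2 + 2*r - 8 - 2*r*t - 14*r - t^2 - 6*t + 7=r*(-2*t - 12) - t^2 - 6*t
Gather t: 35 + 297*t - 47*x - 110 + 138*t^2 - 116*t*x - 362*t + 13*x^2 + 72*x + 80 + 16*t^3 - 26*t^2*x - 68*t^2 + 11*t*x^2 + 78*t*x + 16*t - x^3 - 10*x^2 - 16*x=16*t^3 + t^2*(70 - 26*x) + t*(11*x^2 - 38*x - 49) - x^3 + 3*x^2 + 9*x + 5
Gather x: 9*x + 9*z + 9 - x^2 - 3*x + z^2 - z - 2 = -x^2 + 6*x + z^2 + 8*z + 7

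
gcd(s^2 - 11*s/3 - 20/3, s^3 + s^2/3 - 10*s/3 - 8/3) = s + 4/3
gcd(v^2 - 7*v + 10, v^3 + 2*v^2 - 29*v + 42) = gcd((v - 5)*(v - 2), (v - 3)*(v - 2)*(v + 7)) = v - 2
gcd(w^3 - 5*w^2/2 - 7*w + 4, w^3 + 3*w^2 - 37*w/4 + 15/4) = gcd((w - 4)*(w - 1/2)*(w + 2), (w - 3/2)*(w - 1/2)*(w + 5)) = w - 1/2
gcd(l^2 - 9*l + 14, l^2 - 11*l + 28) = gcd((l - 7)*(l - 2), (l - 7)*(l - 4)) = l - 7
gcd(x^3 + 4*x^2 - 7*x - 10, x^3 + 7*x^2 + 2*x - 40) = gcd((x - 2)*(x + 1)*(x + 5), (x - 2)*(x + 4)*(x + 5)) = x^2 + 3*x - 10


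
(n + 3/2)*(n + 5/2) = n^2 + 4*n + 15/4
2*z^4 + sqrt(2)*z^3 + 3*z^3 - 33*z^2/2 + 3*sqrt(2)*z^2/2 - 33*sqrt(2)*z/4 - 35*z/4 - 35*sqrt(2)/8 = (z - 5/2)*(z + 7/2)*(sqrt(2)*z + 1)*(sqrt(2)*z + sqrt(2)/2)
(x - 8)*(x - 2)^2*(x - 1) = x^4 - 13*x^3 + 48*x^2 - 68*x + 32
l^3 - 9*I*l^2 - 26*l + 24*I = (l - 4*I)*(l - 3*I)*(l - 2*I)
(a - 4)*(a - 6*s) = a^2 - 6*a*s - 4*a + 24*s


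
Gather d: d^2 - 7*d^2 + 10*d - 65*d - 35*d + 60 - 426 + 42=-6*d^2 - 90*d - 324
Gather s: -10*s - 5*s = -15*s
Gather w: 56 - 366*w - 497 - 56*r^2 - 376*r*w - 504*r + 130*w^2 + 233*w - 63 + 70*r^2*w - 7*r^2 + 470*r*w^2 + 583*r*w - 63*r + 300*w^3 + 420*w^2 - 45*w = -63*r^2 - 567*r + 300*w^3 + w^2*(470*r + 550) + w*(70*r^2 + 207*r - 178) - 504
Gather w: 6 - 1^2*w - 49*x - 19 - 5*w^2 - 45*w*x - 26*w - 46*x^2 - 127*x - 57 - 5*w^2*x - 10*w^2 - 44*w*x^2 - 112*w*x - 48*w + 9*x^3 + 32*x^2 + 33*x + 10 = w^2*(-5*x - 15) + w*(-44*x^2 - 157*x - 75) + 9*x^3 - 14*x^2 - 143*x - 60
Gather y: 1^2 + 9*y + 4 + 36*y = 45*y + 5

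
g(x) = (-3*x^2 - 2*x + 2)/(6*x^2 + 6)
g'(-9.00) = 0.01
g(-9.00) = -0.45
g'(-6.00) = 0.02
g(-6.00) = -0.42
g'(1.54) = -0.19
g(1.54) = -0.41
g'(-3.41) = 0.06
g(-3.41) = -0.34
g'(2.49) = -0.05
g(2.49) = -0.50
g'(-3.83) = 0.04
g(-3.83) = -0.37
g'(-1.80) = 0.21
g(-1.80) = -0.16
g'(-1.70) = 0.23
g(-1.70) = -0.14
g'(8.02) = 0.00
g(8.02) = -0.53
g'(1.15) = -0.34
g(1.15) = -0.31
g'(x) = -12*x*(-3*x^2 - 2*x + 2)/(6*x^2 + 6)^2 + (-6*x - 2)/(6*x^2 + 6)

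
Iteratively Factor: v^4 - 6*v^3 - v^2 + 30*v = (v)*(v^3 - 6*v^2 - v + 30) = v*(v - 3)*(v^2 - 3*v - 10) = v*(v - 5)*(v - 3)*(v + 2)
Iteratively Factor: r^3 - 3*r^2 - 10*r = (r - 5)*(r^2 + 2*r) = (r - 5)*(r + 2)*(r)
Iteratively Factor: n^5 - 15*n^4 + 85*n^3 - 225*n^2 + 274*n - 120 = (n - 5)*(n^4 - 10*n^3 + 35*n^2 - 50*n + 24) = (n - 5)*(n - 4)*(n^3 - 6*n^2 + 11*n - 6) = (n - 5)*(n - 4)*(n - 3)*(n^2 - 3*n + 2) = (n - 5)*(n - 4)*(n - 3)*(n - 2)*(n - 1)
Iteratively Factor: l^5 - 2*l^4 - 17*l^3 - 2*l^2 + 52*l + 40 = (l - 5)*(l^4 + 3*l^3 - 2*l^2 - 12*l - 8) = (l - 5)*(l + 2)*(l^3 + l^2 - 4*l - 4) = (l - 5)*(l + 2)^2*(l^2 - l - 2) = (l - 5)*(l + 1)*(l + 2)^2*(l - 2)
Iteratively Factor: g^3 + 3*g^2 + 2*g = (g + 1)*(g^2 + 2*g) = g*(g + 1)*(g + 2)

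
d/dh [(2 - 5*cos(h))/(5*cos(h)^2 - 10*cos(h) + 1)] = 5*(-5*cos(h)^2 + 4*cos(h) - 3)*sin(h)/(5*sin(h)^2 + 10*cos(h) - 6)^2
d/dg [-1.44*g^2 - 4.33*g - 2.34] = -2.88*g - 4.33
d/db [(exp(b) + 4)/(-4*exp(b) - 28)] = -3*exp(b)/(4*(exp(b) + 7)^2)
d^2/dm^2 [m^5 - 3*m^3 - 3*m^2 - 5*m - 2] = 20*m^3 - 18*m - 6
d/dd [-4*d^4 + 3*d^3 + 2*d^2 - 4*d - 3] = -16*d^3 + 9*d^2 + 4*d - 4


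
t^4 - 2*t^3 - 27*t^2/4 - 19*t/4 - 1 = (t - 4)*(t + 1/2)^2*(t + 1)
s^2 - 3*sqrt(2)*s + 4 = (s - 2*sqrt(2))*(s - sqrt(2))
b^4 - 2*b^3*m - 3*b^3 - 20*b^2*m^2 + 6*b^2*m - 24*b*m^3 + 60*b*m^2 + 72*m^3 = (b - 3)*(b - 6*m)*(b + 2*m)^2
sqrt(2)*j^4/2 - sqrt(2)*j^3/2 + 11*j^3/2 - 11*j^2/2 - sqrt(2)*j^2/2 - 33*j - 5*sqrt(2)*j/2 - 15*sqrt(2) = (j - 3)*(j + sqrt(2)/2)*(j + 5*sqrt(2))*(sqrt(2)*j/2 + sqrt(2))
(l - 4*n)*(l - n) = l^2 - 5*l*n + 4*n^2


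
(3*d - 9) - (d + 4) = 2*d - 13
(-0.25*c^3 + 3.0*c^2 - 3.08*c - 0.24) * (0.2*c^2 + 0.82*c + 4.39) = -0.05*c^5 + 0.395*c^4 + 0.7465*c^3 + 10.5964*c^2 - 13.718*c - 1.0536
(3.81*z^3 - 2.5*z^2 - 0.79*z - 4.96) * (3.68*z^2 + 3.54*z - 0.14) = 14.0208*z^5 + 4.2874*z^4 - 12.2906*z^3 - 20.6994*z^2 - 17.4478*z + 0.6944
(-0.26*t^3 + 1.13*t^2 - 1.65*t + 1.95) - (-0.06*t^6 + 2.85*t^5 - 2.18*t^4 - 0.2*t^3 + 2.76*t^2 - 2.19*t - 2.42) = 0.06*t^6 - 2.85*t^5 + 2.18*t^4 - 0.06*t^3 - 1.63*t^2 + 0.54*t + 4.37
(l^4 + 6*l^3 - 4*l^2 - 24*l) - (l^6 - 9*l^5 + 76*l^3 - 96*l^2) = -l^6 + 9*l^5 + l^4 - 70*l^3 + 92*l^2 - 24*l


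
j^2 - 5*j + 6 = (j - 3)*(j - 2)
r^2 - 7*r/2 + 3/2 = (r - 3)*(r - 1/2)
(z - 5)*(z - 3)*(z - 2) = z^3 - 10*z^2 + 31*z - 30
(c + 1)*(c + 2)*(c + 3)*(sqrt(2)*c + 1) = sqrt(2)*c^4 + c^3 + 6*sqrt(2)*c^3 + 6*c^2 + 11*sqrt(2)*c^2 + 6*sqrt(2)*c + 11*c + 6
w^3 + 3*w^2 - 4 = (w - 1)*(w + 2)^2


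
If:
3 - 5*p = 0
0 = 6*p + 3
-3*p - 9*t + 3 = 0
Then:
No Solution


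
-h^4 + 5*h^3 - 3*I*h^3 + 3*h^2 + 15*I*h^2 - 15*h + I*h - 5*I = (h - 5)*(h + I)*(-I*h + 1)^2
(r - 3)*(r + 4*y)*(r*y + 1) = r^3*y + 4*r^2*y^2 - 3*r^2*y + r^2 - 12*r*y^2 + 4*r*y - 3*r - 12*y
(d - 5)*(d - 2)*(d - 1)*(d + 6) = d^4 - 2*d^3 - 31*d^2 + 92*d - 60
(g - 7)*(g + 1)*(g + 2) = g^3 - 4*g^2 - 19*g - 14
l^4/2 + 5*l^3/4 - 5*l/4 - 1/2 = (l/2 + 1)*(l - 1)*(l + 1/2)*(l + 1)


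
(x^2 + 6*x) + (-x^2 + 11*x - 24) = 17*x - 24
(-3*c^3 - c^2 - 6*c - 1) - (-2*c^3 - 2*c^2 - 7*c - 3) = -c^3 + c^2 + c + 2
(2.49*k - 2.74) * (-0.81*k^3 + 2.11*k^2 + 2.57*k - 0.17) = -2.0169*k^4 + 7.4733*k^3 + 0.6179*k^2 - 7.4651*k + 0.4658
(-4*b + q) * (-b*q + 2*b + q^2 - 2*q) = 4*b^2*q - 8*b^2 - 5*b*q^2 + 10*b*q + q^3 - 2*q^2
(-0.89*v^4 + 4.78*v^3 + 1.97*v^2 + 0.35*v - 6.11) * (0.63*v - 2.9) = -0.5607*v^5 + 5.5924*v^4 - 12.6209*v^3 - 5.4925*v^2 - 4.8643*v + 17.719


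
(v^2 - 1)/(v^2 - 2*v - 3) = (v - 1)/(v - 3)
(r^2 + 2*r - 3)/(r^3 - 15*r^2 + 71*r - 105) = (r^2 + 2*r - 3)/(r^3 - 15*r^2 + 71*r - 105)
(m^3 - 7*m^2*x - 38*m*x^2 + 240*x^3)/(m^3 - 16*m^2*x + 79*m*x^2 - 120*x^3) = (-m - 6*x)/(-m + 3*x)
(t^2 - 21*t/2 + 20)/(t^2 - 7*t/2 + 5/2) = (t - 8)/(t - 1)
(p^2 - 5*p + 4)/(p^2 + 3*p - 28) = (p - 1)/(p + 7)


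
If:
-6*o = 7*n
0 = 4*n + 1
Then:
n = -1/4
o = 7/24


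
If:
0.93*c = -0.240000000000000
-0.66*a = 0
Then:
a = 0.00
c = -0.26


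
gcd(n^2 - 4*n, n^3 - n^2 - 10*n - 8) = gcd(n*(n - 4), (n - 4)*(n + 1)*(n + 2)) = n - 4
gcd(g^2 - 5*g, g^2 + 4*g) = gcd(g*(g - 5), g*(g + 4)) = g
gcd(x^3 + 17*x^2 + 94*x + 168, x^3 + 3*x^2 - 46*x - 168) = x^2 + 10*x + 24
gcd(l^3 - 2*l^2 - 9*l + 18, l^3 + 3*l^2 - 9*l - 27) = l^2 - 9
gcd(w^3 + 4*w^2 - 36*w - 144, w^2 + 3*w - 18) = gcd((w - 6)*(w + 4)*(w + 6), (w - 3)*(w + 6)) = w + 6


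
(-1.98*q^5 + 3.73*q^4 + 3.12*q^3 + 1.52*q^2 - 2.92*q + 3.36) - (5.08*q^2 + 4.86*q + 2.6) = -1.98*q^5 + 3.73*q^4 + 3.12*q^3 - 3.56*q^2 - 7.78*q + 0.76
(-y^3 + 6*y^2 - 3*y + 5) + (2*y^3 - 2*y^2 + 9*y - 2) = y^3 + 4*y^2 + 6*y + 3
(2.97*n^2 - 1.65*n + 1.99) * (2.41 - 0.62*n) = -1.8414*n^3 + 8.1807*n^2 - 5.2103*n + 4.7959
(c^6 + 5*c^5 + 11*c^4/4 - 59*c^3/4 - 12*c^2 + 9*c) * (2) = 2*c^6 + 10*c^5 + 11*c^4/2 - 59*c^3/2 - 24*c^2 + 18*c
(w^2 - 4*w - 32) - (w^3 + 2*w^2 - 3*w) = -w^3 - w^2 - w - 32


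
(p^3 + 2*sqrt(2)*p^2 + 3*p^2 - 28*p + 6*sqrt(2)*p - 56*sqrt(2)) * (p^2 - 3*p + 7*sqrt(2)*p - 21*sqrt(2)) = p^5 + 9*sqrt(2)*p^4 - 9*p^3 - 333*sqrt(2)*p^2 + 84*p^2 - 1036*p + 756*sqrt(2)*p + 2352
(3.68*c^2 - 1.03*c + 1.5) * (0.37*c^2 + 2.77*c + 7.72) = 1.3616*c^4 + 9.8125*c^3 + 26.1115*c^2 - 3.7966*c + 11.58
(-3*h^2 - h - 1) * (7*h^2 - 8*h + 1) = -21*h^4 + 17*h^3 - 2*h^2 + 7*h - 1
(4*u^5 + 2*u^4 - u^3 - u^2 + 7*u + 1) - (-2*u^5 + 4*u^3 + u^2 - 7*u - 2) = 6*u^5 + 2*u^4 - 5*u^3 - 2*u^2 + 14*u + 3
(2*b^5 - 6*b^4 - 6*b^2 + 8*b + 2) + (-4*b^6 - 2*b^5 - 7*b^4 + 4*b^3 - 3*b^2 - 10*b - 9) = -4*b^6 - 13*b^4 + 4*b^3 - 9*b^2 - 2*b - 7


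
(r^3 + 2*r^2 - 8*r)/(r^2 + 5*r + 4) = r*(r - 2)/(r + 1)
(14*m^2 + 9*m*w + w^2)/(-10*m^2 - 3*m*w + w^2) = (7*m + w)/(-5*m + w)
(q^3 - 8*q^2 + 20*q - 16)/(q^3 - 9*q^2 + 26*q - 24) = (q - 2)/(q - 3)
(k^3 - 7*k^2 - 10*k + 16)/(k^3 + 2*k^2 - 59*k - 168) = (k^2 + k - 2)/(k^2 + 10*k + 21)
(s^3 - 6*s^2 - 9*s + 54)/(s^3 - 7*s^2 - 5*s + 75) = (s^2 - 9*s + 18)/(s^2 - 10*s + 25)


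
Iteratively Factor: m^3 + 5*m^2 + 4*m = (m + 1)*(m^2 + 4*m) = (m + 1)*(m + 4)*(m)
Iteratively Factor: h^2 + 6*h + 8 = (h + 2)*(h + 4)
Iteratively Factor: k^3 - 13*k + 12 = (k - 3)*(k^2 + 3*k - 4) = (k - 3)*(k + 4)*(k - 1)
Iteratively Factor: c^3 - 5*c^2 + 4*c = (c - 1)*(c^2 - 4*c) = c*(c - 1)*(c - 4)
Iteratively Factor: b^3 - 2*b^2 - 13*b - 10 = (b + 1)*(b^2 - 3*b - 10) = (b - 5)*(b + 1)*(b + 2)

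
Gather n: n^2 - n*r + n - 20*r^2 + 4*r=n^2 + n*(1 - r) - 20*r^2 + 4*r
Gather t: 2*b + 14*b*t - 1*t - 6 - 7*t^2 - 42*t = 2*b - 7*t^2 + t*(14*b - 43) - 6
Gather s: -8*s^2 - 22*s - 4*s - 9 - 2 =-8*s^2 - 26*s - 11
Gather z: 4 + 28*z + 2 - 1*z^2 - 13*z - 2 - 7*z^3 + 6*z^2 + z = -7*z^3 + 5*z^2 + 16*z + 4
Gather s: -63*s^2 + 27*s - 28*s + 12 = -63*s^2 - s + 12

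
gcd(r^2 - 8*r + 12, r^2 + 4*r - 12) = r - 2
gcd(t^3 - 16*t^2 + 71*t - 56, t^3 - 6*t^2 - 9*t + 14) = t^2 - 8*t + 7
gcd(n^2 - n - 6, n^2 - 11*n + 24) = n - 3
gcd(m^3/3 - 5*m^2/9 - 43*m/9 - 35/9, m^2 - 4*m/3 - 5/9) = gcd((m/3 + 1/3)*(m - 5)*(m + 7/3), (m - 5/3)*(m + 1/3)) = 1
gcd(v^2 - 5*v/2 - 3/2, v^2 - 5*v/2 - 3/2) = v^2 - 5*v/2 - 3/2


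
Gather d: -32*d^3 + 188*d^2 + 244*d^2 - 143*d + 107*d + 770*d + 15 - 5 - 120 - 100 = -32*d^3 + 432*d^2 + 734*d - 210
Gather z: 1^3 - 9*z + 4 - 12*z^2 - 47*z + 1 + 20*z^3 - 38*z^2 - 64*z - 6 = 20*z^3 - 50*z^2 - 120*z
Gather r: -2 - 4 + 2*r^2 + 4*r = 2*r^2 + 4*r - 6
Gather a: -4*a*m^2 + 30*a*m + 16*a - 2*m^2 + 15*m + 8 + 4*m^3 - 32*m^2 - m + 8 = a*(-4*m^2 + 30*m + 16) + 4*m^3 - 34*m^2 + 14*m + 16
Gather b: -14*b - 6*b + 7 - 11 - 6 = -20*b - 10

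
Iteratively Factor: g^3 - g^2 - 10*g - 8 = (g - 4)*(g^2 + 3*g + 2) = (g - 4)*(g + 2)*(g + 1)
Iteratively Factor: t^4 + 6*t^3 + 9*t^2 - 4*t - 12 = (t + 2)*(t^3 + 4*t^2 + t - 6) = (t + 2)^2*(t^2 + 2*t - 3) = (t + 2)^2*(t + 3)*(t - 1)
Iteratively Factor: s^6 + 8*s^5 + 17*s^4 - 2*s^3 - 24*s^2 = (s + 4)*(s^5 + 4*s^4 + s^3 - 6*s^2) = (s - 1)*(s + 4)*(s^4 + 5*s^3 + 6*s^2) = (s - 1)*(s + 2)*(s + 4)*(s^3 + 3*s^2) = s*(s - 1)*(s + 2)*(s + 4)*(s^2 + 3*s) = s*(s - 1)*(s + 2)*(s + 3)*(s + 4)*(s)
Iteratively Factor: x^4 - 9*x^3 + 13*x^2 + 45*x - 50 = (x - 5)*(x^3 - 4*x^2 - 7*x + 10) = (x - 5)^2*(x^2 + x - 2) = (x - 5)^2*(x - 1)*(x + 2)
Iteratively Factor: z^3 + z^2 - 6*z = (z - 2)*(z^2 + 3*z) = (z - 2)*(z + 3)*(z)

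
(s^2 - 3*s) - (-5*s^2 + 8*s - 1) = 6*s^2 - 11*s + 1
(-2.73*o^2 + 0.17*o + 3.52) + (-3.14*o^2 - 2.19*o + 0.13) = -5.87*o^2 - 2.02*o + 3.65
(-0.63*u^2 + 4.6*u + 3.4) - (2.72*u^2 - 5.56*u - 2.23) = -3.35*u^2 + 10.16*u + 5.63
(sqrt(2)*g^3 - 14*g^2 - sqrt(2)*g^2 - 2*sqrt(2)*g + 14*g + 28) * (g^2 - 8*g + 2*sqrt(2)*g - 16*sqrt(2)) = sqrt(2)*g^5 - 9*sqrt(2)*g^4 - 10*g^4 - 22*sqrt(2)*g^3 + 90*g^3 - 60*g^2 + 268*sqrt(2)*g^2 - 168*sqrt(2)*g - 160*g - 448*sqrt(2)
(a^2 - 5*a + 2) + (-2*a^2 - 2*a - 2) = -a^2 - 7*a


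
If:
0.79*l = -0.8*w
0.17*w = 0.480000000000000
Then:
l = -2.86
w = 2.82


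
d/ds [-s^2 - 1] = -2*s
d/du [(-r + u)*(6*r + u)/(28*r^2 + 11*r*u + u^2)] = 2*r*(103*r^2 + 34*r*u + 3*u^2)/(784*r^4 + 616*r^3*u + 177*r^2*u^2 + 22*r*u^3 + u^4)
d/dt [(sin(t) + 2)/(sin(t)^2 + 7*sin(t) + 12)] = (-4*sin(t) + cos(t)^2 - 3)*cos(t)/(sin(t)^2 + 7*sin(t) + 12)^2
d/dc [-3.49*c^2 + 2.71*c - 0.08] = 2.71 - 6.98*c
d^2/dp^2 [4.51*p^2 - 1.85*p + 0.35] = 9.02000000000000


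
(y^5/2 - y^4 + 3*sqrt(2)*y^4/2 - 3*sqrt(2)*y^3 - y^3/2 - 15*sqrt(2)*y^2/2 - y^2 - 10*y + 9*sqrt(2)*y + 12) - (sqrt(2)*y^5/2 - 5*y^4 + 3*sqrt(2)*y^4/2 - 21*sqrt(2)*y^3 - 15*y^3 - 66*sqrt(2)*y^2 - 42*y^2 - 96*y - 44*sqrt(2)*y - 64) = -sqrt(2)*y^5/2 + y^5/2 + 4*y^4 + 29*y^3/2 + 18*sqrt(2)*y^3 + 41*y^2 + 117*sqrt(2)*y^2/2 + 53*sqrt(2)*y + 86*y + 76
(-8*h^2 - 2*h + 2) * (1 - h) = 8*h^3 - 6*h^2 - 4*h + 2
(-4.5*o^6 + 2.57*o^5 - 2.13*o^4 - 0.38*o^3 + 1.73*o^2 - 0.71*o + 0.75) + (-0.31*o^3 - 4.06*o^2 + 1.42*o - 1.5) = -4.5*o^6 + 2.57*o^5 - 2.13*o^4 - 0.69*o^3 - 2.33*o^2 + 0.71*o - 0.75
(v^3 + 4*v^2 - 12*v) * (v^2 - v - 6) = v^5 + 3*v^4 - 22*v^3 - 12*v^2 + 72*v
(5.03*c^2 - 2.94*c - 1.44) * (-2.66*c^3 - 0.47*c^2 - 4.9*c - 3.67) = -13.3798*c^5 + 5.4563*c^4 - 19.4348*c^3 - 3.3773*c^2 + 17.8458*c + 5.2848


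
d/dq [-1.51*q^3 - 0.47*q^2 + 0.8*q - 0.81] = -4.53*q^2 - 0.94*q + 0.8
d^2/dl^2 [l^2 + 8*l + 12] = 2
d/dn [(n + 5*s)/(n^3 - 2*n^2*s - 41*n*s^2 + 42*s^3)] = (n^3 - 2*n^2*s - 41*n*s^2 + 42*s^3 + (n + 5*s)*(-3*n^2 + 4*n*s + 41*s^2))/(n^3 - 2*n^2*s - 41*n*s^2 + 42*s^3)^2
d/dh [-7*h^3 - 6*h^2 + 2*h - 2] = -21*h^2 - 12*h + 2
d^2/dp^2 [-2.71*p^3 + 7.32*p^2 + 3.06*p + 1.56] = 14.64 - 16.26*p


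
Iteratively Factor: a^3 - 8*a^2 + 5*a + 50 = (a - 5)*(a^2 - 3*a - 10) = (a - 5)*(a + 2)*(a - 5)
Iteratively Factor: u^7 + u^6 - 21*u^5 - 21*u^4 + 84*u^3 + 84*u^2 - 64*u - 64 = (u + 1)*(u^6 - 21*u^4 + 84*u^2 - 64) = (u - 4)*(u + 1)*(u^5 + 4*u^4 - 5*u^3 - 20*u^2 + 4*u + 16) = (u - 4)*(u + 1)*(u + 4)*(u^4 - 5*u^2 + 4) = (u - 4)*(u - 2)*(u + 1)*(u + 4)*(u^3 + 2*u^2 - u - 2) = (u - 4)*(u - 2)*(u - 1)*(u + 1)*(u + 4)*(u^2 + 3*u + 2) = (u - 4)*(u - 2)*(u - 1)*(u + 1)*(u + 2)*(u + 4)*(u + 1)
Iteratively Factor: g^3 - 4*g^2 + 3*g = (g - 3)*(g^2 - g) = g*(g - 3)*(g - 1)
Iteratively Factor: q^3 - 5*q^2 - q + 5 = (q - 1)*(q^2 - 4*q - 5) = (q - 1)*(q + 1)*(q - 5)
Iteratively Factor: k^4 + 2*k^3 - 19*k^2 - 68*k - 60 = (k + 3)*(k^3 - k^2 - 16*k - 20) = (k + 2)*(k + 3)*(k^2 - 3*k - 10) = (k - 5)*(k + 2)*(k + 3)*(k + 2)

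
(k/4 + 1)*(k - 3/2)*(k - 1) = k^3/4 + 3*k^2/8 - 17*k/8 + 3/2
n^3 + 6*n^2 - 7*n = n*(n - 1)*(n + 7)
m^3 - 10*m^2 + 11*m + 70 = (m - 7)*(m - 5)*(m + 2)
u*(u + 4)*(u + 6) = u^3 + 10*u^2 + 24*u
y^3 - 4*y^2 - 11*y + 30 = (y - 5)*(y - 2)*(y + 3)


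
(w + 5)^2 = w^2 + 10*w + 25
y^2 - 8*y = y*(y - 8)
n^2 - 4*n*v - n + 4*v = (n - 1)*(n - 4*v)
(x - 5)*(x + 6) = x^2 + x - 30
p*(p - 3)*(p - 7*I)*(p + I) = p^4 - 3*p^3 - 6*I*p^3 + 7*p^2 + 18*I*p^2 - 21*p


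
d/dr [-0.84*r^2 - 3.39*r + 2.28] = -1.68*r - 3.39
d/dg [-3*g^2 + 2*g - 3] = 2 - 6*g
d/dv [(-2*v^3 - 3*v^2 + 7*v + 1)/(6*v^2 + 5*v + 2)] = (-12*v^4 - 20*v^3 - 69*v^2 - 24*v + 9)/(36*v^4 + 60*v^3 + 49*v^2 + 20*v + 4)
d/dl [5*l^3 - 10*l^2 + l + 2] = 15*l^2 - 20*l + 1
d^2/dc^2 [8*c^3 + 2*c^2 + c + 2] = 48*c + 4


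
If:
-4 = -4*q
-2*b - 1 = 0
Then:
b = -1/2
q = 1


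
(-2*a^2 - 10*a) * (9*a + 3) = -18*a^3 - 96*a^2 - 30*a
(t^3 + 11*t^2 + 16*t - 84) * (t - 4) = t^4 + 7*t^3 - 28*t^2 - 148*t + 336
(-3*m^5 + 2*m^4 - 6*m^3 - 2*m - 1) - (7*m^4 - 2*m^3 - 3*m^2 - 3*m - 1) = -3*m^5 - 5*m^4 - 4*m^3 + 3*m^2 + m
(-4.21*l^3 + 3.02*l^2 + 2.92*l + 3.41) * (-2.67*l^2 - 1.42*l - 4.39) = 11.2407*l^5 - 2.0852*l^4 + 6.3971*l^3 - 26.5089*l^2 - 17.661*l - 14.9699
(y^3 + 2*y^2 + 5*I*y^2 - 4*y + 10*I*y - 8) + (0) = y^3 + 2*y^2 + 5*I*y^2 - 4*y + 10*I*y - 8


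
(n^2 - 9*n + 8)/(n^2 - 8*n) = (n - 1)/n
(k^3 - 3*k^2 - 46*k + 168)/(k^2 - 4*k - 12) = (k^2 + 3*k - 28)/(k + 2)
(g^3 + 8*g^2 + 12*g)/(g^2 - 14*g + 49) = g*(g^2 + 8*g + 12)/(g^2 - 14*g + 49)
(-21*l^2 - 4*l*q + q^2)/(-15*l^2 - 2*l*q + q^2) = (-7*l + q)/(-5*l + q)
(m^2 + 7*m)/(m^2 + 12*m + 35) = m/(m + 5)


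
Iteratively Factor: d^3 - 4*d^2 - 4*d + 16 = (d - 4)*(d^2 - 4) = (d - 4)*(d - 2)*(d + 2)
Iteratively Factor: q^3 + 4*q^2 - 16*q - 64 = (q - 4)*(q^2 + 8*q + 16) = (q - 4)*(q + 4)*(q + 4)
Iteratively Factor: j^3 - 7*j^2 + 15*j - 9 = (j - 3)*(j^2 - 4*j + 3) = (j - 3)*(j - 1)*(j - 3)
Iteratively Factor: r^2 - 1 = (r - 1)*(r + 1)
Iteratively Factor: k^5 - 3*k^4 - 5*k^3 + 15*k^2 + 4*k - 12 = (k - 2)*(k^4 - k^3 - 7*k^2 + k + 6) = (k - 2)*(k + 1)*(k^3 - 2*k^2 - 5*k + 6) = (k - 2)*(k - 1)*(k + 1)*(k^2 - k - 6) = (k - 2)*(k - 1)*(k + 1)*(k + 2)*(k - 3)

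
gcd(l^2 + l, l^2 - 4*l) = l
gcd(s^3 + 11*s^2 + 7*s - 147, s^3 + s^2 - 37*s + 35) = s + 7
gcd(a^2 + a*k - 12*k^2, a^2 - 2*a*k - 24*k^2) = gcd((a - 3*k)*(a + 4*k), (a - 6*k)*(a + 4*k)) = a + 4*k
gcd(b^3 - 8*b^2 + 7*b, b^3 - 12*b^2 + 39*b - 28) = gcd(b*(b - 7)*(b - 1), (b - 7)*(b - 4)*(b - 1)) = b^2 - 8*b + 7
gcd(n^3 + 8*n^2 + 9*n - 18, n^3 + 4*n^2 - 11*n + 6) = n^2 + 5*n - 6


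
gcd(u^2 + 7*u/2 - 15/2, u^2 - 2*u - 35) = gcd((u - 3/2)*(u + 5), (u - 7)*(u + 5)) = u + 5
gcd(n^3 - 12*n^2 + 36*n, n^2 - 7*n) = n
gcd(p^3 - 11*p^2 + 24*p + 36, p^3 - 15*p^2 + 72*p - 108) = p^2 - 12*p + 36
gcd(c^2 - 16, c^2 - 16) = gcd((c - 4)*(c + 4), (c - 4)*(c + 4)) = c^2 - 16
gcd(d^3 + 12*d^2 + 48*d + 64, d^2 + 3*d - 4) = d + 4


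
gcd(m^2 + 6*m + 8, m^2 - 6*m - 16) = m + 2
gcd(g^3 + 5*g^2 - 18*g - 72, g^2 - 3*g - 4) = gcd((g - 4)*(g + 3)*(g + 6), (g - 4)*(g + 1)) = g - 4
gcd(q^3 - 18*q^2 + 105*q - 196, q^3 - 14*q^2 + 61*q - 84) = q^2 - 11*q + 28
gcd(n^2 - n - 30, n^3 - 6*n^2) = n - 6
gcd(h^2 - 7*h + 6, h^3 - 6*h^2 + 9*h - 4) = h - 1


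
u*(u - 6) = u^2 - 6*u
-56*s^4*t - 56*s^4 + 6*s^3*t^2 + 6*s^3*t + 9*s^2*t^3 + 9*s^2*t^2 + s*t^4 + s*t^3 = (-2*s + t)*(4*s + t)*(7*s + t)*(s*t + s)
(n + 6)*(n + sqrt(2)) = n^2 + sqrt(2)*n + 6*n + 6*sqrt(2)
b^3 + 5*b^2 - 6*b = b*(b - 1)*(b + 6)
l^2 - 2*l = l*(l - 2)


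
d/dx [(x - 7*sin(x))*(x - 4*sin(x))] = -11*x*cos(x) + 2*x - 11*sin(x) + 28*sin(2*x)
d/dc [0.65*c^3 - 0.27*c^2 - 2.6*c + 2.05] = 1.95*c^2 - 0.54*c - 2.6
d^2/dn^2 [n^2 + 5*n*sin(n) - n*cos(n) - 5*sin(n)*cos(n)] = -5*n*sin(n) + n*cos(n) + 2*sin(n) + 10*sin(2*n) + 10*cos(n) + 2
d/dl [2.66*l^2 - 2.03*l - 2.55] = 5.32*l - 2.03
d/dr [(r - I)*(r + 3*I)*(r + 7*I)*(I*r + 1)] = 4*I*r^3 - 24*r^2 - 4*I*r - 32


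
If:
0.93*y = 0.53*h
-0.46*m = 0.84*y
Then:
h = 1.75471698113208*y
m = -1.82608695652174*y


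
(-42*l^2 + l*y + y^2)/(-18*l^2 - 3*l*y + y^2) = (7*l + y)/(3*l + y)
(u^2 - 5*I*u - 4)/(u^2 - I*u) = (u - 4*I)/u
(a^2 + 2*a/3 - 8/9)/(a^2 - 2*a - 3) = (-9*a^2 - 6*a + 8)/(9*(-a^2 + 2*a + 3))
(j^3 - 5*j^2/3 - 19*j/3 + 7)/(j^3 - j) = (j^2 - 2*j/3 - 7)/(j*(j + 1))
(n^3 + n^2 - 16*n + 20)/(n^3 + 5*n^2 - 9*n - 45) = (n^2 - 4*n + 4)/(n^2 - 9)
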